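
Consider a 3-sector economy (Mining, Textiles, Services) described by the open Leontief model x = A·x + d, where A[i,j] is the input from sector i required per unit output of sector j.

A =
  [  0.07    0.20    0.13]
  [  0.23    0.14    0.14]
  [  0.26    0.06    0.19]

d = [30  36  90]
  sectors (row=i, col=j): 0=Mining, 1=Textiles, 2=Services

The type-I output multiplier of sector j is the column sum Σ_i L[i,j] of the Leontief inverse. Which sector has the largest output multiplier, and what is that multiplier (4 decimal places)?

Form M = I − A:
  [  0.93   -0.20   -0.13]
  [ -0.23    0.86   -0.14]
  [ -0.26   -0.06    0.81]
Leontief inverse L = M⁻¹:
  [  1.2189    0.3007    0.2476]
  [  0.3944    1.2743    0.2836]
  [  0.4205    0.1909    1.3350]
Total output x = L · d:
  x_0 = 1.2189·30 + 0.3007·36 + 0.2476·90 = 69.6761
  x_1 = 0.3944·30 + 1.2743·36 + 0.2836·90 = 83.2271
  x_2 = 0.4205·30 + 0.1909·36 + 1.3350·90 = 139.6412
Output multipliers (column sums of L):
  Mining: 2.0337
  Textiles: 1.7660
  Services: 1.8662

Mining (2.0337)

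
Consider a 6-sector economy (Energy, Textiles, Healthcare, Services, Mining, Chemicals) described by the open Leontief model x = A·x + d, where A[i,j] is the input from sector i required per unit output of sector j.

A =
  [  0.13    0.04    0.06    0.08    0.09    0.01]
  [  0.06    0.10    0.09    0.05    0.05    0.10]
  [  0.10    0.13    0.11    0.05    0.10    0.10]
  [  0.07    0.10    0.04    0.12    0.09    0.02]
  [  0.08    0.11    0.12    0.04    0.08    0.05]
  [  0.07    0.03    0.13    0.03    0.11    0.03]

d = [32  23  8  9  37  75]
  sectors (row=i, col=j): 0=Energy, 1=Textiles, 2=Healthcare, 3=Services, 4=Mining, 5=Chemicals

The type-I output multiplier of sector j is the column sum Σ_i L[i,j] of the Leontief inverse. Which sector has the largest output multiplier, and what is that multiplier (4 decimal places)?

Healthcare (2.0295)

Form M = I − A:
  [  0.87   -0.04   -0.06   -0.08   -0.09   -0.01]
  [ -0.06    0.90   -0.09   -0.05   -0.05   -0.10]
  [ -0.10   -0.13    0.89   -0.05   -0.10   -0.10]
  [ -0.07   -0.10   -0.04    0.88   -0.09   -0.02]
  [ -0.08   -0.11   -0.12   -0.04    0.92   -0.05]
  [ -0.07   -0.03   -0.13   -0.03   -0.11    0.97]
Leontief inverse L = M⁻¹:
  [  1.1998    0.1065    0.1253    0.1309    0.1552    0.0470]
  [  0.1315    1.1724    0.1700    0.0988    0.1224    0.1481]
  [  0.1953    0.2259    1.2147    0.1140    0.1940    0.1629]
  [  0.1387    0.1739    0.1102    1.1744    0.1574    0.0630]
  [  0.1591    0.1920    0.2055    0.0932    1.1569    0.1042]
  [  0.1392    0.1014    0.2038    0.0747    0.1771    1.0745]
Total output x = L · d:
  x_0 = 1.1998·32 + 0.1065·23 + 0.1253·8 + 0.1309·9 + 0.1552·37 + 0.0470·75 = 52.2873
  x_1 = 0.1315·32 + 1.1724·23 + 0.1700·8 + 0.0988·9 + 0.1224·37 + 0.1481·75 = 49.0611
  x_2 = 0.1953·32 + 0.2259·23 + 1.2147·8 + 0.1140·9 + 0.1940·37 + 0.1629·75 = 41.5866
  x_3 = 0.1387·32 + 0.1739·23 + 0.1102·8 + 1.1744·9 + 0.1574·37 + 0.0630·75 = 30.4419
  x_4 = 0.1591·32 + 0.1920·23 + 0.2055·8 + 0.0932·9 + 1.1569·37 + 0.1042·75 = 62.6076
  x_5 = 0.1392·32 + 0.1014·23 + 0.2038·8 + 0.0747·9 + 0.1771·37 + 1.0745·75 = 96.2250
Output multipliers (column sums of L):
  Energy: 1.9636
  Textiles: 1.9721
  Healthcare: 2.0295
  Services: 1.6860
  Mining: 1.9630
  Chemicals: 1.5997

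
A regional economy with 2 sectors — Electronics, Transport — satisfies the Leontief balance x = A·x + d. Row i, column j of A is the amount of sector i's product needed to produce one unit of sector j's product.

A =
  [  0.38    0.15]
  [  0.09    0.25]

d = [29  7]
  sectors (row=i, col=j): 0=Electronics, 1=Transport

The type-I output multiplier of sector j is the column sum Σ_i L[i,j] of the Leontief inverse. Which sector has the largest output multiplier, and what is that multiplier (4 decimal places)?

Electronics (1.8605)

Form M = I − A:
  [  0.62   -0.15]
  [ -0.09    0.75]
Leontief inverse L = M⁻¹:
  [  1.6611    0.3322]
  [  0.1993    1.3732]
Total output x = L · d:
  x_0 = 1.6611·29 + 0.3322·7 = 50.4983
  x_1 = 0.1993·29 + 1.3732·7 = 15.3931
Output multipliers (column sums of L):
  Electronics: 1.8605
  Transport: 1.7054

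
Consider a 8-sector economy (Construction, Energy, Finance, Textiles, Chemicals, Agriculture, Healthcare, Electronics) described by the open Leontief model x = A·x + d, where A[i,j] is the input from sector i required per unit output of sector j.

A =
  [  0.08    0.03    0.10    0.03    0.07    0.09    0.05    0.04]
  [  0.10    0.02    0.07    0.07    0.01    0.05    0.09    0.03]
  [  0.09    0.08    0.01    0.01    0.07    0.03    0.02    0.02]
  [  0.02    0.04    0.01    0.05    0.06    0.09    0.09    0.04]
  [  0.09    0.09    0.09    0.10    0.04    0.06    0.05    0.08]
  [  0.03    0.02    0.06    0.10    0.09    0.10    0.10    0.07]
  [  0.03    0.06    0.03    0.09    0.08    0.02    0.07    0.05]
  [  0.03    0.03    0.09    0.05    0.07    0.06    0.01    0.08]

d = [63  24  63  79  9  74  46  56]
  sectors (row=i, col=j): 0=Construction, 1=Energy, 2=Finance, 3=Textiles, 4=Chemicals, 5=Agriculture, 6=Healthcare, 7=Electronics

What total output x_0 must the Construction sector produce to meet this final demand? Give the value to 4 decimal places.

Form M = I − A:
  [  0.92   -0.03   -0.10   -0.03   -0.07   -0.09   -0.05   -0.04]
  [ -0.10    0.98   -0.07   -0.07   -0.01   -0.05   -0.09   -0.03]
  [ -0.09   -0.08    0.99   -0.01   -0.07   -0.03   -0.02   -0.02]
  [ -0.02   -0.04   -0.01    0.95   -0.06   -0.09   -0.09   -0.04]
  [ -0.09   -0.09   -0.09   -0.10    0.96   -0.06   -0.05   -0.08]
  [ -0.03   -0.02   -0.06   -0.10   -0.09    0.90   -0.10   -0.07]
  [ -0.03   -0.06   -0.03   -0.09   -0.08   -0.02    0.93   -0.05]
  [ -0.03   -0.03   -0.09   -0.05   -0.07   -0.06   -0.01    0.92]
Leontief inverse L = M⁻¹:
  [  1.1355    0.0746    0.1526    0.0865    0.1290    0.1481    0.1037    0.0870]
  [  0.1448    1.0573    0.1129    0.1177    0.0632    0.1007    0.1389    0.0690]
  [  0.1321    0.1084    1.0521    0.0502    0.1060    0.0712    0.0590    0.0522]
  [  0.0596    0.0750    0.0524    1.1041    0.1085    0.1381    0.1400    0.0817]
  [  0.1543    0.1394    0.1514    0.1650    1.1074    0.1301    0.1160    0.1342]
  [  0.0862    0.0717    0.1174    0.1713    0.1589    1.1676    0.1661    0.1278]
  [  0.0752    0.0986    0.0740    0.1419    0.1272    0.0691    1.1194    0.0914]
  [  0.0761    0.0679    0.1344    0.0969    0.1185    0.1094    0.0531    1.1211]
Total output x = L · d:
  x_0 = 1.1355·63 + 0.0746·24 + 0.1526·63 + 0.0865·79 + 0.1290·9 + 0.1481·74 + 0.1037·46 + 0.0870·56 = 111.5509
  x_1 = 0.1448·63 + 1.0573·24 + 0.1129·63 + 0.1177·79 + 0.0632·9 + 0.1007·74 + 0.1389·46 + 0.0690·56 = 69.1825
  x_2 = 0.1321·63 + 0.1084·24 + 1.0521·63 + 0.0502·79 + 0.1060·9 + 0.0712·74 + 0.0590·46 + 0.0522·56 = 93.0301
  x_3 = 0.0596·63 + 0.0750·24 + 0.0524·63 + 1.1041·79 + 0.1085·9 + 0.1381·74 + 0.1400·46 + 0.0817·56 = 118.2961
  x_4 = 0.1543·63 + 0.1394·24 + 0.1514·63 + 0.1650·79 + 1.1074·9 + 0.1301·74 + 0.1160·46 + 0.1342·56 = 68.0813
  x_5 = 0.0862·63 + 0.0717·24 + 0.1174·63 + 0.1713·79 + 0.1589·9 + 1.1676·74 + 0.1661·46 + 0.1278·56 = 130.7103
  x_6 = 0.0752·63 + 0.0986·24 + 0.0740·63 + 0.1419·79 + 0.1272·9 + 0.0691·74 + 1.1194·46 + 0.0914·56 = 85.8519
  x_7 = 0.0761·63 + 0.0679·24 + 0.1344·63 + 0.0969·79 + 0.1185·9 + 0.1094·74 + 0.0531·46 + 1.1211·56 = 96.9308

111.5509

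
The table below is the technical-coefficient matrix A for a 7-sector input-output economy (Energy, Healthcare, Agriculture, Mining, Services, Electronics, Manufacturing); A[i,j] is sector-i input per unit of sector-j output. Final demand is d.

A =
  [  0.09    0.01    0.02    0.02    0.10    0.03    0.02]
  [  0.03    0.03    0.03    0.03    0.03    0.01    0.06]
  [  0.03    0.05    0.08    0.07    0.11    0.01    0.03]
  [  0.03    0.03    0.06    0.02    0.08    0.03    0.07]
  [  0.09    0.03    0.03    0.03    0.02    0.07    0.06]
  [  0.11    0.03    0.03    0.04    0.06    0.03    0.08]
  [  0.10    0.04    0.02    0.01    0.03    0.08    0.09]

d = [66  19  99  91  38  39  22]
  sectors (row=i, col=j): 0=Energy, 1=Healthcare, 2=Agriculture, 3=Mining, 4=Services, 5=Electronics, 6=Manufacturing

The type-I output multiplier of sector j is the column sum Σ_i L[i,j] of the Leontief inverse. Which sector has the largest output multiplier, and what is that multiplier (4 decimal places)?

Energy (1.7394)

Form M = I − A:
  [  0.91   -0.01   -0.02   -0.02   -0.10   -0.03   -0.02]
  [ -0.03    0.97   -0.03   -0.03   -0.03   -0.01   -0.06]
  [ -0.03   -0.05    0.92   -0.07   -0.11   -0.01   -0.03]
  [ -0.03   -0.03   -0.06    0.98   -0.08   -0.03   -0.07]
  [ -0.09   -0.03   -0.03   -0.03    0.98   -0.07   -0.06]
  [ -0.11   -0.03   -0.03   -0.04   -0.06    0.97   -0.08]
  [ -0.10   -0.04   -0.02   -0.01   -0.03   -0.08    0.91]
Leontief inverse L = M⁻¹:
  [  1.1248    0.0215    0.0339    0.0323    0.1262    0.0490    0.0424]
  [  0.0535    1.0404    0.0418    0.0392    0.0491    0.0241    0.0795]
  [  0.0664    0.0683    1.1035    0.0886    0.1438    0.0323    0.0615]
  [  0.0658    0.0457    0.0777    1.0351    0.1075    0.0512    0.0982]
  [  0.1289    0.0440    0.0462    0.0440    1.0519    0.0894    0.0879]
  [  0.1540    0.0459    0.0483    0.0551    0.0950    1.0544    0.1112]
  [  0.1459    0.0556    0.0364    0.0249    0.0634    0.1034    1.1222]
Total output x = L · d:
  x_0 = 1.1248·66 + 0.0215·19 + 0.0339·99 + 0.0323·91 + 0.1262·38 + 0.0490·39 + 0.0424·22 = 88.5822
  x_1 = 0.0535·66 + 1.0404·19 + 0.0418·99 + 0.0392·91 + 0.0491·38 + 0.0241·39 + 0.0795·22 = 35.5575
  x_2 = 0.0664·66 + 0.0683·19 + 1.1035·99 + 0.0886·91 + 0.1438·38 + 0.0323·39 + 0.0615·22 = 131.0707
  x_3 = 0.0658·66 + 0.0457·19 + 0.0777·99 + 1.0351·91 + 0.1075·38 + 0.0512·39 + 0.0982·22 = 115.3393
  x_4 = 0.1289·66 + 0.0440·19 + 0.0462·99 + 0.0440·91 + 1.0519·38 + 0.0894·39 + 0.0879·22 = 63.3199
  x_5 = 0.1540·66 + 0.0459·19 + 0.0483·99 + 0.0551·91 + 0.0950·38 + 1.0544·39 + 0.1112·22 = 68.0110
  x_6 = 0.1459·66 + 0.0556·19 + 0.0364·99 + 0.0249·91 + 0.0634·38 + 0.1034·39 + 1.1222·22 = 47.6877
Output multipliers (column sums of L):
  Energy: 1.7394
  Healthcare: 1.3213
  Agriculture: 1.3879
  Mining: 1.3192
  Services: 1.6368
  Electronics: 1.4038
  Manufacturing: 1.6028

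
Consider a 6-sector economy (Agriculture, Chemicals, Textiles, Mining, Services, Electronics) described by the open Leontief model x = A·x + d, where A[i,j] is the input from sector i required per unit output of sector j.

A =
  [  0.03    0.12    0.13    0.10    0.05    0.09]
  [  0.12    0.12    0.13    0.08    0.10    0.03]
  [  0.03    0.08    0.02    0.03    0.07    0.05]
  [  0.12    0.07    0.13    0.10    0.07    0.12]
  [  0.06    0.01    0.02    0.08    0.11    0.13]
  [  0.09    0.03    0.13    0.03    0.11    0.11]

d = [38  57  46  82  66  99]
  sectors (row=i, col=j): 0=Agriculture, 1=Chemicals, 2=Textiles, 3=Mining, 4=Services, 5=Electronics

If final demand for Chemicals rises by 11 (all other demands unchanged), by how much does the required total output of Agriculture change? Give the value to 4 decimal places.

2.1050

Form M = I − A:
  [  0.97   -0.12   -0.13   -0.10   -0.05   -0.09]
  [ -0.12    0.88   -0.13   -0.08   -0.10   -0.03]
  [ -0.03   -0.08    0.98   -0.03   -0.07   -0.05]
  [ -0.12   -0.07   -0.13    0.90   -0.07   -0.12]
  [ -0.06   -0.01   -0.02   -0.08    0.89   -0.13]
  [ -0.09   -0.03   -0.13   -0.03   -0.11    0.89]
Leontief inverse L = M⁻¹:
  [  1.1062    0.1914    0.2197    0.1650    0.1352    0.1727]
  [  0.1986    1.2030    0.2270    0.1577    0.1917    0.1227]
  [  0.0724    0.1172    1.0700    0.0680    0.1188    0.0979]
  [  0.2027    0.1522    0.2361    1.1773    0.1671    0.2220]
  [  0.1187    0.0557    0.0927    0.1331    1.1802    0.2094]
  [  0.1506    0.0890    0.2056    0.0881    0.1890    1.1929]
Total output x = L · d:
  x_0 = 1.1062·38 + 0.1914·57 + 0.2197·46 + 0.1650·82 + 0.1352·66 + 0.1727·99 = 102.5998
  x_1 = 0.1986·38 + 1.2030·57 + 0.2270·46 + 0.1577·82 + 0.1917·66 + 0.1227·99 = 124.2896
  x_2 = 0.0724·38 + 0.1172·57 + 1.0700·46 + 0.0680·82 + 0.1188·66 + 0.0979·99 = 81.7665
  x_3 = 0.2027·38 + 0.1522·57 + 0.2361·46 + 1.1773·82 + 0.1671·66 + 0.2220·99 = 156.7903
  x_4 = 0.1187·38 + 0.0557·57 + 0.0927·46 + 0.1331·82 + 1.1802·66 + 0.2094·99 = 121.4868
  x_5 = 0.1506·38 + 0.0890·57 + 0.2056·46 + 0.0881·82 + 0.1890·66 + 1.1929·99 = 158.0445
Δx_0 = L[0,1] · Δd_1 = 0.1914 · 11 = 2.1050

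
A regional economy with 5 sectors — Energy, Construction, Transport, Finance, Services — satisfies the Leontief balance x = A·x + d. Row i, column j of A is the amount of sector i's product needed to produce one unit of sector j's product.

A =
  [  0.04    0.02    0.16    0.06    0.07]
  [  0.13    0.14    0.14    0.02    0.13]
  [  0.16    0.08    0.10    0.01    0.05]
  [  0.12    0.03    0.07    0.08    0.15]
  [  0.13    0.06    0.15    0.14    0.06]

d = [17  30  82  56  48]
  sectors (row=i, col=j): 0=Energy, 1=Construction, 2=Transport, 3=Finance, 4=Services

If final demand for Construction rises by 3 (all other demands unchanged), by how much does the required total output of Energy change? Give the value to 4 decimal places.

Form M = I − A:
  [  0.96   -0.02   -0.16   -0.06   -0.07]
  [ -0.13    0.86   -0.14   -0.02   -0.13]
  [ -0.16   -0.08    0.90   -0.01   -0.05]
  [ -0.12   -0.03   -0.07    0.92   -0.15]
  [ -0.13   -0.06   -0.15   -0.14    0.94]
Leontief inverse L = M⁻¹:
  [  1.1169    0.0594    0.2350    0.0948    0.1190]
  [  0.2484    1.2117    0.2742    0.0779    0.2131]
  [  0.2363    0.1256    1.1940    0.0473    0.1060]
  [  0.2108    0.0759    0.1739    1.1373    0.2169]
  [  0.2394    0.1169    0.2664    0.1950    1.1431]
Total output x = L · d:
  x_0 = 1.1169·17 + 0.0594·30 + 0.2350·82 + 0.0948·56 + 0.1190·48 = 51.0619
  x_1 = 0.2484·17 + 1.2117·30 + 0.2742·82 + 0.0779·56 + 0.2131·48 = 77.6513
  x_2 = 0.2363·17 + 0.1256·30 + 1.1940·82 + 0.0473·56 + 0.1060·48 = 113.4277
  x_3 = 0.2108·17 + 0.0759·30 + 0.1739·82 + 1.1373·56 + 0.2169·48 = 94.2164
  x_4 = 0.2394·17 + 0.1169·30 + 0.2664·82 + 0.1950·56 + 1.1431·48 = 95.2144
Δx_0 = L[0,1] · Δd_1 = 0.0594 · 3 = 0.1783

0.1783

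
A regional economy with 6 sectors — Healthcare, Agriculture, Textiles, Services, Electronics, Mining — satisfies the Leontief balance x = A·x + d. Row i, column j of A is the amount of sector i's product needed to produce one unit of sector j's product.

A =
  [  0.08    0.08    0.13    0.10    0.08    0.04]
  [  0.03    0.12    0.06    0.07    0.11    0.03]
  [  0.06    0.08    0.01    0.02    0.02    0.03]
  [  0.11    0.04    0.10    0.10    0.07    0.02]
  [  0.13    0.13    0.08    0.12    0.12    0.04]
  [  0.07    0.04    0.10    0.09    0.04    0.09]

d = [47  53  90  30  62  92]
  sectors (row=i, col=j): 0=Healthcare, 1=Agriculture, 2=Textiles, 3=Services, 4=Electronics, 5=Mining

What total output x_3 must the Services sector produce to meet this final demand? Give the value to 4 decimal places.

Form M = I − A:
  [  0.92   -0.08   -0.13   -0.10   -0.08   -0.04]
  [ -0.03    0.88   -0.06   -0.07   -0.11   -0.03]
  [ -0.06   -0.08    0.99   -0.02   -0.02   -0.03]
  [ -0.11   -0.04   -0.10    0.90   -0.07   -0.02]
  [ -0.13   -0.13   -0.08   -0.12    0.88   -0.04]
  [ -0.07   -0.04   -0.10   -0.09   -0.04    0.91]
Leontief inverse L = M⁻¹:
  [  1.1514    0.1551    0.1969    0.1710    0.1454    0.0724]
  [  0.0913    1.1896    0.1174    0.1341    0.1730    0.0577]
  [  0.0891    0.1152    1.0430    0.0536    0.0525    0.0456]
  [  0.1748    0.1045    0.1620    1.1640    0.1274    0.0476]
  [  0.2214    0.2278    0.1705    0.2155    1.2097    0.0808]
  [  0.1294    0.0972    0.1584    0.1495    0.0903    1.1203]
Total output x = L · d:
  x_0 = 1.1514·47 + 0.1551·53 + 0.1969·90 + 0.1710·30 + 0.1454·62 + 0.0724·92 = 100.8619
  x_1 = 0.0913·47 + 1.1896·53 + 0.1174·90 + 0.1341·30 + 0.1730·62 + 0.0577·92 = 97.9606
  x_2 = 0.0891·47 + 0.1152·53 + 1.0430·90 + 0.0536·30 + 0.0525·62 + 0.0456·92 = 113.2253
  x_3 = 0.1748·47 + 0.1045·53 + 0.1620·90 + 1.1640·30 + 0.1274·62 + 0.0476·92 = 75.5324
  x_4 = 0.2214·47 + 0.2278·53 + 0.1705·90 + 0.2155·30 + 1.2097·62 + 0.0808·92 = 126.7212
  x_5 = 0.1294·47 + 0.0972·53 + 0.1584·90 + 0.1495·30 + 0.0903·62 + 1.1203·92 = 138.6462

75.5324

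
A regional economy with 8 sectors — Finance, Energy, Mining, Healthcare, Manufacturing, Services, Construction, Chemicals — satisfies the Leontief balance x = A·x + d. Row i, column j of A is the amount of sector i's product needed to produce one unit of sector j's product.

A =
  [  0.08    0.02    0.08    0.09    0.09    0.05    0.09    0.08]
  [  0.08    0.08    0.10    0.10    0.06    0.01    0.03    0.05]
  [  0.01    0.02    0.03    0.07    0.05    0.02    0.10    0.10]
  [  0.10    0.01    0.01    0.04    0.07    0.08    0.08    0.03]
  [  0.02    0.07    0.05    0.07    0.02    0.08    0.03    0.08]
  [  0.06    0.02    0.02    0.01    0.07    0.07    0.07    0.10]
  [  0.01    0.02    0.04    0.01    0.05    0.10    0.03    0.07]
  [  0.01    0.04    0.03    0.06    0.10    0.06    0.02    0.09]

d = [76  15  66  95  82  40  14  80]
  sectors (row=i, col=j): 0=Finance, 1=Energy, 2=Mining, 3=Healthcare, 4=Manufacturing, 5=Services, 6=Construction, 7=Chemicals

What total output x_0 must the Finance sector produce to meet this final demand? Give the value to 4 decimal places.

Form M = I − A:
  [  0.92   -0.02   -0.08   -0.09   -0.09   -0.05   -0.09   -0.08]
  [ -0.08    0.92   -0.10   -0.10   -0.06   -0.01   -0.03   -0.05]
  [ -0.01   -0.02    0.97   -0.07   -0.05   -0.02   -0.10   -0.10]
  [ -0.10   -0.01   -0.01    0.96   -0.07   -0.08   -0.08   -0.03]
  [ -0.02   -0.07   -0.05   -0.07    0.98   -0.08   -0.03   -0.08]
  [ -0.06   -0.02   -0.02   -0.01   -0.07    0.93   -0.07   -0.10]
  [ -0.01   -0.02   -0.04   -0.01   -0.05   -0.10    0.97   -0.07]
  [ -0.01   -0.04   -0.03   -0.06   -0.10   -0.06   -0.02    0.91]
Leontief inverse L = M⁻¹:
  [  1.1226    0.0528    0.1207    0.1434    0.1544    0.1150    0.1464    0.1571]
  [  0.1238    1.1116    0.1408    0.1551    0.1182    0.0616    0.0837    0.1161]
  [  0.0358    0.0429    1.0557    0.1031    0.0940    0.0660    0.1328    0.1507]
  [  0.1338    0.0338    0.0421    1.0775    0.1179    0.1300    0.1215    0.0878]
  [  0.0546    0.0956    0.0802    0.1094    1.0694    0.1234    0.0701    0.1354]
  [  0.0881    0.0461    0.0510    0.0481    0.1184    1.1176    0.1064    0.1589]
  [  0.0318    0.0401    0.0617    0.0378    0.0869    0.1357    1.0595    0.1171]
  [  0.0403    0.0675    0.0586    0.0989    0.1450    0.1050    0.0557    1.1444]
Total output x = L · d:
  x_0 = 1.1226·76 + 0.0528·15 + 0.1207·66 + 0.1434·95 + 0.1544·82 + 0.1150·40 + 0.1464·14 + 0.1571·80 = 139.5768
  x_1 = 0.1238·76 + 1.1116·15 + 0.1408·66 + 0.1551·95 + 0.1182·82 + 0.0616·40 + 0.0837·14 + 0.1161·80 = 72.7294
  x_2 = 0.0358·76 + 0.0429·15 + 1.0557·66 + 0.1031·95 + 0.0940·82 + 0.0660·40 + 0.1328·14 + 0.1507·80 = 107.1059
  x_3 = 0.1338·76 + 0.0338·15 + 0.0421·66 + 1.0775·95 + 0.1179·82 + 0.1300·40 + 0.1215·14 + 0.0878·80 = 139.4147
  x_4 = 0.0546·76 + 0.0956·15 + 0.0802·66 + 0.1094·95 + 1.0694·82 + 0.1234·40 + 0.0701·14 + 0.1354·80 = 125.7096
  x_5 = 0.0881·76 + 0.0461·15 + 0.0510·66 + 0.0481·95 + 0.1184·82 + 1.1176·40 + 0.1064·14 + 0.1589·80 = 83.9368
  x_6 = 0.0318·76 + 0.0401·15 + 0.0617·66 + 0.0378·95 + 0.0869·82 + 0.1357·40 + 1.0595·14 + 0.1171·80 = 47.4339
  x_7 = 0.0403·76 + 0.0675·15 + 0.0586·66 + 0.0989·95 + 0.1450·82 + 0.1050·40 + 0.0557·14 + 1.1444·80 = 125.7570

139.5768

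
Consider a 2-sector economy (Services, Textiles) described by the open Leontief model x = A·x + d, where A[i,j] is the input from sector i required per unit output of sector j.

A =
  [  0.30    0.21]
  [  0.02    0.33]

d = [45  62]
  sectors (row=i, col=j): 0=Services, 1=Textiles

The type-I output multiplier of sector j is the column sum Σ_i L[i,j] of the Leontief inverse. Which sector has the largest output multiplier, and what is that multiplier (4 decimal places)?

Textiles (1.9578)

Form M = I − A:
  [  0.70   -0.21]
  [ -0.02    0.67]
Leontief inverse L = M⁻¹:
  [  1.4415    0.4518]
  [  0.0430    1.5060]
Total output x = L · d:
  x_0 = 1.4415·45 + 0.4518·62 = 92.8787
  x_1 = 0.0430·45 + 1.5060·62 = 95.3098
Output multipliers (column sums of L):
  Services: 1.4845
  Textiles: 1.9578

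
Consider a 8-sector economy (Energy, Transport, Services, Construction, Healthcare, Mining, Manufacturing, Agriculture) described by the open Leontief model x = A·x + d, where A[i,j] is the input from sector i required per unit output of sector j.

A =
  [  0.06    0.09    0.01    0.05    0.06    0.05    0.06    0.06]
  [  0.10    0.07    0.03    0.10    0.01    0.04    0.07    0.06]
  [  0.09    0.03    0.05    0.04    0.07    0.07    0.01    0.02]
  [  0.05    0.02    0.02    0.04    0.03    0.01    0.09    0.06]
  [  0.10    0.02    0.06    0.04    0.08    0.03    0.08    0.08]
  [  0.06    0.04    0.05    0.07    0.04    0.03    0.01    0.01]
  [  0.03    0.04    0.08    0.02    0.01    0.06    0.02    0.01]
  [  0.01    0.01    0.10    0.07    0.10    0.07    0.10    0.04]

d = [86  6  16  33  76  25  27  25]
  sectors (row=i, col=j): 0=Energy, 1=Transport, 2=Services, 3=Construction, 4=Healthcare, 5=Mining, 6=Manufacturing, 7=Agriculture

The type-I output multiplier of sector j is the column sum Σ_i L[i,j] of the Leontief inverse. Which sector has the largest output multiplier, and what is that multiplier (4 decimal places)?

Form M = I − A:
  [  0.94   -0.09   -0.01   -0.05   -0.06   -0.05   -0.06   -0.06]
  [ -0.10    0.93   -0.03   -0.10   -0.01   -0.04   -0.07   -0.06]
  [ -0.09   -0.03    0.95   -0.04   -0.07   -0.07   -0.01   -0.02]
  [ -0.05   -0.02   -0.02    0.96   -0.03   -0.01   -0.09   -0.06]
  [ -0.10   -0.02   -0.06   -0.04    0.92   -0.03   -0.08   -0.08]
  [ -0.06   -0.04   -0.05   -0.07   -0.04    0.97   -0.01   -0.01]
  [ -0.03   -0.04   -0.08   -0.02   -0.01   -0.06    0.98   -0.01]
  [ -0.01   -0.01   -0.10   -0.07   -0.10   -0.07   -0.10    0.96]
Leontief inverse L = M⁻¹:
  [  1.1056    0.1215    0.0462    0.0911    0.0947    0.0823    0.1033    0.0932]
  [  0.1457    1.1047    0.0659    0.1420    0.0459    0.0747    0.1157    0.0942]
  [  0.1325    0.0580    1.0780    0.0738    0.1038    0.0973    0.0445    0.0491]
  [  0.0785    0.0408    0.0485    1.0653    0.0557    0.0352    0.1192    0.0813]
  [  0.1490    0.0533    0.1023    0.0805    1.1246    0.0690    0.1257    0.1156]
  [  0.0943    0.0622    0.0714    0.0971    0.0653    1.0514    0.0394    0.0341]
  [  0.0601    0.0591    0.1000    0.0442    0.0313    0.0804    1.0395    0.0266]
  [  0.0612    0.0380    0.1433    0.1079    0.1415    0.1066    0.1399    1.0720]
Total output x = L · d:
  x_0 = 1.1056·86 + 0.1215·6 + 0.0462·16 + 0.0911·33 + 0.0947·76 + 0.0823·25 + 0.1033·27 + 0.0932·25 = 113.9348
  x_1 = 0.1457·86 + 1.1047·6 + 0.0659·16 + 0.1420·33 + 0.0459·76 + 0.0747·25 + 0.1157·27 + 0.0942·25 = 35.7371
  x_2 = 0.1325·86 + 0.0580·6 + 1.0780·16 + 0.0738·33 + 0.1038·76 + 0.0973·25 + 0.0445·27 + 0.0491·25 = 44.1729
  x_3 = 0.0785·86 + 0.0408·6 + 0.0485·16 + 1.0653·33 + 0.0557·76 + 0.0352·25 + 0.1192·27 + 0.0813·25 = 53.2870
  x_4 = 0.1490·86 + 0.0533·6 + 0.1023·16 + 0.0805·33 + 1.1246·76 + 0.0690·25 + 0.1257·27 + 0.1156·25 = 110.9055
  x_5 = 0.0943·86 + 0.0622·6 + 0.0714·16 + 0.0971·33 + 0.0653·76 + 1.0514·25 + 0.0394·27 + 0.0341·25 = 45.9907
  x_6 = 0.0601·86 + 0.0591·6 + 0.1000·16 + 0.0442·33 + 0.0313·76 + 0.0804·25 + 1.0395·27 + 0.0266·25 = 41.7030
  x_7 = 0.0612·86 + 0.0380·6 + 0.1433·16 + 0.1079·33 + 0.1415·76 + 0.1066·25 + 0.1399·27 + 1.0720·25 = 55.3378
Output multipliers (column sums of L):
  Energy: 1.8270
  Transport: 1.5376
  Services: 1.6556
  Construction: 1.7019
  Healthcare: 1.6627
  Mining: 1.5968
  Manufacturing: 1.7271
  Agriculture: 1.5660

Energy (1.8270)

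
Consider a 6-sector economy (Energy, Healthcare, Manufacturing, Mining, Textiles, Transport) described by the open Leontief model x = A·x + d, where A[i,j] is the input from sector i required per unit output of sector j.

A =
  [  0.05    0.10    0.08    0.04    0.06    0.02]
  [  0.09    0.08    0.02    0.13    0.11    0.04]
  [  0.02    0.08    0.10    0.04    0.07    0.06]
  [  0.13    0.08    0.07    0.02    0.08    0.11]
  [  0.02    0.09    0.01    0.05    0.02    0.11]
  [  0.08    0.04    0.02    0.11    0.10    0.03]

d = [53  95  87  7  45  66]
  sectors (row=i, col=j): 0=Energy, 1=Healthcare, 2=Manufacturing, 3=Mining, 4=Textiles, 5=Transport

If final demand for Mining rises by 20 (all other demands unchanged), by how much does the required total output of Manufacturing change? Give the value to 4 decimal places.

1.6452

Form M = I − A:
  [  0.95   -0.10   -0.08   -0.04   -0.06   -0.02]
  [ -0.09    0.92   -0.02   -0.13   -0.11   -0.04]
  [ -0.02   -0.08    0.90   -0.04   -0.07   -0.06]
  [ -0.13   -0.08   -0.07    0.98   -0.08   -0.11]
  [ -0.02   -0.09   -0.01   -0.05    0.98   -0.11]
  [ -0.08   -0.04   -0.02   -0.11   -0.10    0.97]
Leontief inverse L = M⁻¹:
  [  1.0866    0.1470    0.1085    0.0798    0.1030    0.0559]
  [  0.1452    1.1434    0.0561    0.1787    0.1653    0.0926]
  [  0.0578    0.1272    1.1289    0.0823    0.1152    0.0987]
  [  0.1788    0.1425    0.1076    1.0753    0.1381    0.1538]
  [  0.0590    0.1268    0.0300    0.0902    1.0619    0.1390]
  [  0.1232    0.0911    0.0498    0.1469    0.1428    1.0732]
Total output x = L · d:
  x_0 = 1.0866·53 + 0.1470·95 + 0.1085·87 + 0.0798·7 + 0.1030·45 + 0.0559·66 = 89.8740
  x_1 = 0.1452·53 + 1.1434·95 + 0.0561·87 + 0.1787·7 + 0.1653·45 + 0.0926·66 = 136.0000
  x_2 = 0.0578·53 + 0.1272·95 + 1.1289·87 + 0.0823·7 + 0.1152·45 + 0.0987·66 = 125.6364
  x_3 = 0.1788·53 + 0.1425·95 + 0.1076·87 + 1.0753·7 + 0.1381·45 + 0.1538·66 = 56.2719
  x_4 = 0.0590·53 + 0.1268·95 + 0.0300·87 + 0.0902·7 + 1.0619·45 + 0.1390·66 = 75.3733
  x_5 = 0.1232·53 + 0.0911·95 + 0.0498·87 + 0.1469·7 + 0.1428·45 + 1.0732·66 = 97.8040
Δx_2 = L[2,3] · Δd_3 = 0.0823 · 20 = 1.6452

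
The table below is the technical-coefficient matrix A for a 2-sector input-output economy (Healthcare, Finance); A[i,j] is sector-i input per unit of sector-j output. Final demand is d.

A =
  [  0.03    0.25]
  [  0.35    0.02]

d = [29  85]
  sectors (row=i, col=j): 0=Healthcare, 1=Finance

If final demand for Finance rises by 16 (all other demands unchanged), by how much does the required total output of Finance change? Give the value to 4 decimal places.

Form M = I − A:
  [  0.97   -0.25]
  [ -0.35    0.98]
Leontief inverse L = M⁻¹:
  [  1.1354    0.2897]
  [  0.4055    1.1239]
Total output x = L · d:
  x_0 = 1.1354·29 + 0.2897·85 = 57.5484
  x_1 = 0.4055·29 + 1.1239·85 = 107.2877
Δx_1 = L[1,1] · Δd_1 = 1.1239 · 16 = 17.9817

17.9817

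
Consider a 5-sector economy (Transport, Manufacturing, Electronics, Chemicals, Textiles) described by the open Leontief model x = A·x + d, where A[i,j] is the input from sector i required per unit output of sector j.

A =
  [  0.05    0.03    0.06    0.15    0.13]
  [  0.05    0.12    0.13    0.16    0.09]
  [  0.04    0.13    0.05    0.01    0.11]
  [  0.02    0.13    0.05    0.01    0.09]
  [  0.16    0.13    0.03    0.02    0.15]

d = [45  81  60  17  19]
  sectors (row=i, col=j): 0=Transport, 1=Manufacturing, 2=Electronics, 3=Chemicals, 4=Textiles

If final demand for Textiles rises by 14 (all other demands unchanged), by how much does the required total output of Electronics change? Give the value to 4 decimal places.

Form M = I − A:
  [  0.95   -0.03   -0.06   -0.15   -0.13]
  [ -0.05    0.88   -0.13   -0.16   -0.09]
  [ -0.04   -0.13    0.95   -0.01   -0.11]
  [ -0.02   -0.13   -0.05    0.99   -0.09]
  [ -0.16   -0.13   -0.03   -0.02    0.85]
Leontief inverse L = M⁻¹:
  [  1.1029    0.1124    0.1018    0.1906    0.2139]
  [  0.1105    1.2303    0.1932    0.2215    0.1956]
  [  0.0887    0.2007    1.0947    0.0606    0.1829]
  [  0.0621    0.1940    0.0908    1.0549    0.1535]
  [  0.2291    0.2210    0.0895    0.0967    1.2567]
Total output x = L · d:
  x_0 = 1.1029·45 + 0.1124·81 + 0.1018·60 + 0.1906·17 + 0.2139·19 = 72.1493
  x_1 = 0.1105·45 + 1.2303·81 + 0.1932·60 + 0.2215·17 + 0.1956·19 = 123.6968
  x_2 = 0.0887·45 + 0.2007·81 + 1.0947·60 + 0.0606·17 + 0.1829·19 = 90.4374
  x_3 = 0.0621·45 + 0.1940·81 + 0.0908·60 + 1.0549·17 + 0.1535·19 = 44.8124
  x_4 = 0.2291·45 + 0.2210·81 + 0.0895·60 + 0.0967·17 + 1.2567·19 = 59.0986
Δx_2 = L[2,4] · Δd_4 = 0.1829 · 14 = 2.5607

2.5607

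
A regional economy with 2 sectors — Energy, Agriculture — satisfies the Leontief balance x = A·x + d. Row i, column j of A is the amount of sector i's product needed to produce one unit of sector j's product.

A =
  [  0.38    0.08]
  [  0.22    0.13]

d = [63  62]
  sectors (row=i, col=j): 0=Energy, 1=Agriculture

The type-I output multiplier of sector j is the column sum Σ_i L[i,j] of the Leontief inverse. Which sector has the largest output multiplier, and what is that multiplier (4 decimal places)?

Form M = I − A:
  [  0.62   -0.08]
  [ -0.22    0.87]
Leontief inverse L = M⁻¹:
  [  1.6673    0.1533]
  [  0.4216    1.1882]
Total output x = L · d:
  x_0 = 1.6673·63 + 0.1533·62 = 114.5458
  x_1 = 0.4216·63 + 1.1882·62 = 100.2300
Output multipliers (column sums of L):
  Energy: 2.0889
  Agriculture: 1.3415

Energy (2.0889)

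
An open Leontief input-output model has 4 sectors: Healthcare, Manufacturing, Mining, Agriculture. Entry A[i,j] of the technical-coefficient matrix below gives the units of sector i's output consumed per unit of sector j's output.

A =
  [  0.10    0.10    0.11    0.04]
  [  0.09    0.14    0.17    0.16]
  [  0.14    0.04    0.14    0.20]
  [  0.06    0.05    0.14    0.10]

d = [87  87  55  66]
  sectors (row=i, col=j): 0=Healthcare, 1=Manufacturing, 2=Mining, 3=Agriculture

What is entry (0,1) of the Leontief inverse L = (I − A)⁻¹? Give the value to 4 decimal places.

Form M = I − A:
  [  0.90   -0.10   -0.11   -0.04]
  [ -0.09    0.86   -0.17   -0.16]
  [ -0.14   -0.04    0.86   -0.20]
  [ -0.06   -0.05   -0.14    0.90]
Leontief inverse L = M⁻¹:
  [  1.1655    0.1519    0.1991    0.1231]
  [  0.1899    1.2165    0.3127    0.2942]
  [  0.2273    0.1031    1.2626    0.3090]
  [  0.1236    0.0938    0.2270    1.1837]
Total output x = L · d:
  x_0 = 1.1655·87 + 0.1519·87 + 0.1991·55 + 0.1231·66 = 133.6912
  x_1 = 0.1899·87 + 1.2165·87 + 0.3127·55 + 0.2942·66 = 158.9708
  x_2 = 0.2273·87 + 0.1031·87 + 1.2626·55 + 0.3090·66 = 118.5818
  x_3 = 0.1236·87 + 0.0938·87 + 0.2270·55 + 1.1837·66 = 109.5239

L[0,1] = 0.1519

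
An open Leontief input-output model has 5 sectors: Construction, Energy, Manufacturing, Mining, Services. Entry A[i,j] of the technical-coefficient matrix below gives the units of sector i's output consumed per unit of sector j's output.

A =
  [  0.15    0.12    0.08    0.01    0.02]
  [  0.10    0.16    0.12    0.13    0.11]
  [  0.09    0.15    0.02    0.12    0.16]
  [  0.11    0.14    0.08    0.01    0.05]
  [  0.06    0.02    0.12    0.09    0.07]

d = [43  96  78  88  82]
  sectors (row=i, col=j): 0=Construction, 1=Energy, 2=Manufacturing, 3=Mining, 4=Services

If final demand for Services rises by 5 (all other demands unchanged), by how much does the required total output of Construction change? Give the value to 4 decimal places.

0.3981

Form M = I − A:
  [  0.85   -0.12   -0.08   -0.01   -0.02]
  [ -0.10    0.84   -0.12   -0.13   -0.11]
  [ -0.09   -0.15    0.98   -0.12   -0.16]
  [ -0.11   -0.14   -0.08    0.99   -0.05]
  [ -0.06   -0.02   -0.12   -0.09    0.93]
Leontief inverse L = M⁻¹:
  [  1.2307    0.2138    0.1417    0.0649    0.0796]
  [  0.2197    1.3028    0.2209    0.2190    0.2086]
  [  0.1906    0.2638    1.1131    0.1930    0.2372]
  [  0.1896    0.2343    0.1456    1.0708    0.1144]
  [  0.1271    0.0985    0.1716    0.1374    1.1266]
Total output x = L · d:
  x_0 = 1.2307·43 + 0.2138·96 + 0.1417·78 + 0.0649·88 + 0.0796·82 = 96.7399
  x_1 = 0.2197·43 + 1.3028·96 + 0.2209·78 + 0.2190·88 + 0.2086·82 = 188.1232
  x_2 = 0.1906·43 + 0.2638·96 + 1.1131·78 + 0.1930·88 + 0.2372·82 = 156.7795
  x_3 = 0.1896·43 + 0.2343·96 + 0.1456·78 + 1.0708·88 + 0.1144·82 = 145.6162
  x_4 = 0.1271·43 + 0.0985·96 + 0.1716·78 + 0.1374·88 + 1.1266·82 = 132.7805
Δx_0 = L[0,4] · Δd_4 = 0.0796 · 5 = 0.3981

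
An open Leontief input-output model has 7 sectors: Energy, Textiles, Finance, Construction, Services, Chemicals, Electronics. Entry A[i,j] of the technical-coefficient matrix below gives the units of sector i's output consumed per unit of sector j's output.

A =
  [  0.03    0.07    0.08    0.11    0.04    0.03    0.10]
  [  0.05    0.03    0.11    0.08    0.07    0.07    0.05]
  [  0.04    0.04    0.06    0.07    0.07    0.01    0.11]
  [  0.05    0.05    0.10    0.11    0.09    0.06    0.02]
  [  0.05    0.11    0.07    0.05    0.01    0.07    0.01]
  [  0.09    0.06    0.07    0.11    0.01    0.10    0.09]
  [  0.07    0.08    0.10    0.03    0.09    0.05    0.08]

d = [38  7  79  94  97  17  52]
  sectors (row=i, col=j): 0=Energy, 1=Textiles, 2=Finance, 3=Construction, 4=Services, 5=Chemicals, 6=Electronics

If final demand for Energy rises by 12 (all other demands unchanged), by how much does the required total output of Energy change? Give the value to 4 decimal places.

Form M = I − A:
  [  0.97   -0.07   -0.08   -0.11   -0.04   -0.03   -0.10]
  [ -0.05    0.97   -0.11   -0.08   -0.07   -0.07   -0.05]
  [ -0.04   -0.04    0.94   -0.07   -0.07   -0.01   -0.11]
  [ -0.05   -0.05   -0.10    0.89   -0.09   -0.06   -0.02]
  [ -0.05   -0.11   -0.07   -0.05    0.99   -0.07   -0.01]
  [ -0.09   -0.06   -0.07   -0.11   -0.01    0.90   -0.09]
  [ -0.07   -0.08   -0.10   -0.03   -0.09   -0.05    0.92]
Leontief inverse L = M⁻¹:
  [  1.0754    0.1209    0.1532    0.1755    0.0935    0.0745    0.1539]
  [  0.0950    1.0819    0.1789    0.1473    0.1172    0.1141    0.1062]
  [  0.0787    0.0872    1.1226    0.1235    0.1146    0.0477    0.1561]
  [  0.0958    0.1034    0.1721    1.1818    0.1386    0.1068    0.0743]
  [  0.0867    0.1475    0.1284    0.1083    1.0492    0.1078    0.0571]
  [  0.1445    0.1190    0.1546    0.1925    0.0687    1.1539    0.1585]
  [  0.1181    0.1370    0.1758    0.0992    0.1407    0.0975    1.1415]
Total output x = L · d:
  x_0 = 1.0754·38 + 0.1209·7 + 0.1532·79 + 0.1755·94 + 0.0935·97 + 0.0745·17 + 0.1539·52 = 88.6476
  x_1 = 0.0950·38 + 1.0819·7 + 0.1789·79 + 0.1473·94 + 0.1172·97 + 0.1141·17 + 0.1062·52 = 57.9911
  x_2 = 0.0787·38 + 0.0872·7 + 1.1226·79 + 0.1235·94 + 0.1146·97 + 0.0477·17 + 0.1561·52 = 123.9355
  x_3 = 0.0958·38 + 0.1034·7 + 0.1721·79 + 1.1818·94 + 0.1386·97 + 0.1068·17 + 0.0743·52 = 148.1700
  x_4 = 0.0867·38 + 0.1475·7 + 0.1284·79 + 0.1083·94 + 1.0492·97 + 0.1078·17 + 0.0571·52 = 131.2219
  x_5 = 0.1445·38 + 0.1190·7 + 0.1546·79 + 0.1925·94 + 0.0687·97 + 1.1539·17 + 0.1585·52 = 71.1585
  x_6 = 0.1181·38 + 0.1370·7 + 0.1758·79 + 0.0992·94 + 0.1407·97 + 0.0975·17 + 1.1415·52 = 103.3165
Δx_0 = L[0,0] · Δd_0 = 1.0754 · 12 = 12.9043

12.9043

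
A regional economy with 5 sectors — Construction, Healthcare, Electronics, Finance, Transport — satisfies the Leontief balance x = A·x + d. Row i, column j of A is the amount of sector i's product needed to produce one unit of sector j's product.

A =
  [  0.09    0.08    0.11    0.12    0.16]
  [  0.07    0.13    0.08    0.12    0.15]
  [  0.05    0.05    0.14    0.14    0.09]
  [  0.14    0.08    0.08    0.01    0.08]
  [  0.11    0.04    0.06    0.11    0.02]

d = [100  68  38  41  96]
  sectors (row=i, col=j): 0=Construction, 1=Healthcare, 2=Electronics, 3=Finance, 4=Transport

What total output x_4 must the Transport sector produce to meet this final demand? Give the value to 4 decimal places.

Form M = I − A:
  [  0.91   -0.08   -0.11   -0.12   -0.16]
  [ -0.07    0.87   -0.08   -0.12   -0.15]
  [ -0.05   -0.05    0.86   -0.14   -0.09]
  [ -0.14   -0.08   -0.08    0.99   -0.08]
  [ -0.11   -0.04   -0.06   -0.11    0.98]
Leontief inverse L = M⁻¹:
  [  1.1863    0.1526    0.2040    0.2193    0.2537]
  [  0.1652    1.2057    0.1706    0.2175    0.2449]
  [  0.1299    0.1102    1.2219    0.2206    0.1683]
  [  0.2054    0.1350    0.1512    1.0902    0.1571]
  [  0.1709    0.0882    0.1216    0.1694    1.0868]
Total output x = L · d:
  x_0 = 1.1863·100 + 0.1526·68 + 0.2040·38 + 0.2193·41 + 0.2537·96 = 170.1046
  x_1 = 0.1652·100 + 1.2057·68 + 0.1706·38 + 0.2175·41 + 0.2449·96 = 137.4201
  x_2 = 0.1299·100 + 0.1102·68 + 1.2219·38 + 0.2206·41 + 0.1683·96 = 92.1169
  x_3 = 0.2054·100 + 0.1350·68 + 0.1512·38 + 1.0902·41 + 0.1571·96 = 95.2495
  x_4 = 0.1709·100 + 0.0882·68 + 0.1216·38 + 0.1694·41 + 1.0868·96 = 138.9926

138.9926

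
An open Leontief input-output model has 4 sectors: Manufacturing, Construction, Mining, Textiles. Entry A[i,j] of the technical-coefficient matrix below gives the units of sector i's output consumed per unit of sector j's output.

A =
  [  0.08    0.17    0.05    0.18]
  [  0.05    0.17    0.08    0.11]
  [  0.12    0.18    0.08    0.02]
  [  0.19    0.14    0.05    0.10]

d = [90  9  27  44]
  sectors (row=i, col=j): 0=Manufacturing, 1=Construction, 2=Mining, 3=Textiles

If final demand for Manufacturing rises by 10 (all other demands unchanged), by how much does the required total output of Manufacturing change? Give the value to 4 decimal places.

11.7440

Form M = I − A:
  [  0.92   -0.17   -0.05   -0.18]
  [ -0.05    0.83   -0.08   -0.11]
  [ -0.12   -0.18    0.92   -0.02]
  [ -0.19   -0.14   -0.05    0.90]
Leontief inverse L = M⁻¹:
  [  1.1744    0.3099    0.1057    0.2751]
  [  0.1252    1.2898    0.1290    0.1856]
  [  0.1837    0.2989    1.1283    0.0984]
  [  0.2776    0.2827    0.1051    1.2035]
Total output x = L · d:
  x_0 = 1.1744·90 + 0.3099·9 + 0.1057·27 + 0.2751·44 = 123.4441
  x_1 = 0.1252·90 + 1.2898·9 + 0.1290·27 + 0.1856·44 = 34.5287
  x_2 = 0.1837·90 + 0.2989·9 + 1.1283·27 + 0.0984·44 = 54.0162
  x_3 = 0.2776·90 + 0.2827·9 + 0.1051·27 + 1.2035·44 = 83.3213
Δx_0 = L[0,0] · Δd_0 = 1.1744 · 10 = 11.7440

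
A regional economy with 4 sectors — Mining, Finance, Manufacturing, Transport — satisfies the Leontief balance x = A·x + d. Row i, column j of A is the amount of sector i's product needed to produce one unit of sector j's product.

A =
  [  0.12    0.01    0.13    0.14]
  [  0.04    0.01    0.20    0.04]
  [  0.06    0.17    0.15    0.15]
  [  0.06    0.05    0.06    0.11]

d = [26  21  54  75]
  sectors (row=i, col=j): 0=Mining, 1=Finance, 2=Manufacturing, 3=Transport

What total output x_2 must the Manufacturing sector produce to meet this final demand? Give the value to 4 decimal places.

Form M = I − A:
  [  0.88   -0.01   -0.13   -0.14]
  [ -0.04    0.99   -0.20   -0.04]
  [ -0.06   -0.17    0.85   -0.15]
  [ -0.06   -0.05   -0.06    0.89]
Leontief inverse L = M⁻¹:
  [  1.1683    0.0587    0.2081    0.2215]
  [  0.0737    1.0623    0.2686    0.1046]
  [  0.1132    0.2306    1.2651    0.2414]
  [  0.0905    0.0792    0.1144    1.1607]
Total output x = L · d:
  x_0 = 1.1683·26 + 0.0587·21 + 0.2081·54 + 0.2215·75 = 59.4619
  x_1 = 0.0737·26 + 1.0623·21 + 0.2686·54 + 0.1046·75 = 46.5746
  x_2 = 0.1132·26 + 0.2306·21 + 1.2651·54 + 0.2414·75 = 94.2026
  x_3 = 0.0905·26 + 0.0792·21 + 0.1144·54 + 1.1607·75 = 97.2456

94.2026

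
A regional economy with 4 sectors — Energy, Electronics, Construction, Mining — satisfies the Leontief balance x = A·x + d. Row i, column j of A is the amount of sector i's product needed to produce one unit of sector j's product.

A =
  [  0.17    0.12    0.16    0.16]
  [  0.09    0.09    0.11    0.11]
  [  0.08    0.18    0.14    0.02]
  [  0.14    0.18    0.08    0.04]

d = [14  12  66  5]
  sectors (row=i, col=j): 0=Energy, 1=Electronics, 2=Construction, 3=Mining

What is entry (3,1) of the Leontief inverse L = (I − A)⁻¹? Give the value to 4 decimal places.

Form M = I − A:
  [  0.83   -0.12   -0.16   -0.16]
  [ -0.09    0.91   -0.11   -0.11]
  [ -0.08   -0.18    0.86   -0.02]
  [ -0.14   -0.18   -0.08    0.96]
Leontief inverse L = M⁻¹:
  [  1.3081    0.2833    0.3035    0.2568]
  [  0.1780    1.1961    0.2020    0.1709]
  [  0.1645    0.2834    1.2376    0.0857]
  [  0.2378    0.2892    0.1853    1.1183]
Total output x = L · d:
  x_0 = 1.3081·14 + 0.2833·12 + 0.3035·66 + 0.2568·5 = 43.0284
  x_1 = 0.1780·14 + 1.1961·12 + 0.2020·66 + 0.1709·5 = 31.0334
  x_2 = 0.1645·14 + 0.2834·12 + 1.2376·66 + 0.0857·5 = 87.8147
  x_3 = 0.2378·14 + 0.2892·12 + 0.1853·66 + 1.1183·5 = 24.6200

L[3,1] = 0.2892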